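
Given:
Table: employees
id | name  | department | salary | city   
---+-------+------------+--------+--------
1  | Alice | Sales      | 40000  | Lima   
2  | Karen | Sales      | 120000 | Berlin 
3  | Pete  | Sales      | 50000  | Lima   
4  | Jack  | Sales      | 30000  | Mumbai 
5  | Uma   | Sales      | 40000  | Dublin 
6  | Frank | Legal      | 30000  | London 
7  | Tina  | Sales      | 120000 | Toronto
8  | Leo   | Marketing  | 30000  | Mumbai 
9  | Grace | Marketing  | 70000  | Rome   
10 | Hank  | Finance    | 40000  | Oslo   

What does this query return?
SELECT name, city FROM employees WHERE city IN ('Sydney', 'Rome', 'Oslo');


Filtering: city IN ('Sydney', 'Rome', 'Oslo')
Matching: 2 rows

2 rows:
Grace, Rome
Hank, Oslo


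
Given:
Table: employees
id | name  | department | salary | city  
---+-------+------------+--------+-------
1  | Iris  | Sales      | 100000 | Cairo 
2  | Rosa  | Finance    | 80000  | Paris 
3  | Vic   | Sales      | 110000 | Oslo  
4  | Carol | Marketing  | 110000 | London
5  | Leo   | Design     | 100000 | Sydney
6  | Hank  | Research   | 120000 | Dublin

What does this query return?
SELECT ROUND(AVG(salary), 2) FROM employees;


SUM(salary) = 620000
COUNT = 6
ROUND(AVG, 2) = ROUND(620000 / 6, 2) = 103333.33

103333.33


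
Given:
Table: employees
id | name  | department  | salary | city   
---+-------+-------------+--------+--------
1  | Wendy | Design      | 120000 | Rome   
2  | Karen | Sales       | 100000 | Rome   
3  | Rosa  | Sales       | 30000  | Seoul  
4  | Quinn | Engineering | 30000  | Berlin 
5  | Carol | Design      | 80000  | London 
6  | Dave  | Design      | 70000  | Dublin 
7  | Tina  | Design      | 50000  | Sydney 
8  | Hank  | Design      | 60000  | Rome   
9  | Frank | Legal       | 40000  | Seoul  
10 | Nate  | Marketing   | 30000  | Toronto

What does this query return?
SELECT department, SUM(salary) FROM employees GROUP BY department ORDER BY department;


Summing salary within each department:
  Design: 120000 + 80000 + 70000 + 50000 + 60000 = 380000
  Engineering: 30000 = 30000
  Legal: 40000 = 40000
  Marketing: 30000 = 30000
  Sales: 100000 + 30000 = 130000


5 groups:
Design, 380000
Engineering, 30000
Legal, 40000
Marketing, 30000
Sales, 130000


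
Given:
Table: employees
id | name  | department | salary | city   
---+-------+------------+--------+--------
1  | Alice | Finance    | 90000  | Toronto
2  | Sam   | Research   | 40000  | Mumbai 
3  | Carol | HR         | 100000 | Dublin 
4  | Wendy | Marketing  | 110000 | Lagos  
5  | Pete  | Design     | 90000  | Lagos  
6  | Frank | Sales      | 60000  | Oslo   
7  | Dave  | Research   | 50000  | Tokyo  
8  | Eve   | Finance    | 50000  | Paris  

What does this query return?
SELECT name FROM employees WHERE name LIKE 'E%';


LIKE 'E%' matches names starting with 'E'
Matching: 1

1 rows:
Eve


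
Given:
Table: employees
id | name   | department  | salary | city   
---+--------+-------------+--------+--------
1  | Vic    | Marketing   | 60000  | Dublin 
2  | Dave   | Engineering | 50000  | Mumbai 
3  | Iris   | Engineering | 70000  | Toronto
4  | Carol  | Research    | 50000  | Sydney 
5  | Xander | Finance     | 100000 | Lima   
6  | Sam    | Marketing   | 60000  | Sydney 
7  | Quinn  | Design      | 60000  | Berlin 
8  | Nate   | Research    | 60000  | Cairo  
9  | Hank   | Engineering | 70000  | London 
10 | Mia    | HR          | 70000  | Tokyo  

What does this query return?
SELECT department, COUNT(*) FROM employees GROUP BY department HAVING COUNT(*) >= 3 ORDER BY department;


Groups with count >= 3:
  Engineering: 3 -> PASS
  Design: 1 -> filtered out
  Finance: 1 -> filtered out
  HR: 1 -> filtered out
  Marketing: 2 -> filtered out
  Research: 2 -> filtered out


1 groups:
Engineering, 3


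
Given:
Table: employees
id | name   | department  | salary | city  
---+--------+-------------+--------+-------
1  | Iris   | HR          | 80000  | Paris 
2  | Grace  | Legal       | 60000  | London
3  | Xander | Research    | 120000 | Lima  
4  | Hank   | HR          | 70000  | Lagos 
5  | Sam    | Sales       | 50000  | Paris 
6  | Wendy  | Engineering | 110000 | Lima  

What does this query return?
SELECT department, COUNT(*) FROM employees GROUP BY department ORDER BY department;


Assigning each row to its department group:
  Iris -> HR
  Grace -> Legal
  Xander -> Research
  Hank -> HR
  Sam -> Sales
  Wendy -> Engineering


5 groups:
Engineering, 1
HR, 2
Legal, 1
Research, 1
Sales, 1


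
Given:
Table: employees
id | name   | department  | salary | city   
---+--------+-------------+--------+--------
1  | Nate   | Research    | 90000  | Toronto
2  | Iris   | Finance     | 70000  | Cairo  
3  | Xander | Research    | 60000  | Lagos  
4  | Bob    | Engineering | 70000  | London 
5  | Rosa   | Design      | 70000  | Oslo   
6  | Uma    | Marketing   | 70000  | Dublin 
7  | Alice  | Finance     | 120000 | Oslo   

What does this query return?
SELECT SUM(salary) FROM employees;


SUM(salary) = 90000 + 70000 + 60000 + 70000 + 70000 + 70000 + 120000 = 550000

550000


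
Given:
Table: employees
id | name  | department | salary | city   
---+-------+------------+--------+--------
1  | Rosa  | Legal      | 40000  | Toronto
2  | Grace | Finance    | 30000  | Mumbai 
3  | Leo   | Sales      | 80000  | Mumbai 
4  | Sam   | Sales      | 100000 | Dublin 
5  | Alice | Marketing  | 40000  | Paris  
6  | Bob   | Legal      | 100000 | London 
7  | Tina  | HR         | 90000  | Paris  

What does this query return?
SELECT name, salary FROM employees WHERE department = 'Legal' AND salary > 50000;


Filtering: department = 'Legal' AND salary > 50000
Matching: 1 rows

1 rows:
Bob, 100000


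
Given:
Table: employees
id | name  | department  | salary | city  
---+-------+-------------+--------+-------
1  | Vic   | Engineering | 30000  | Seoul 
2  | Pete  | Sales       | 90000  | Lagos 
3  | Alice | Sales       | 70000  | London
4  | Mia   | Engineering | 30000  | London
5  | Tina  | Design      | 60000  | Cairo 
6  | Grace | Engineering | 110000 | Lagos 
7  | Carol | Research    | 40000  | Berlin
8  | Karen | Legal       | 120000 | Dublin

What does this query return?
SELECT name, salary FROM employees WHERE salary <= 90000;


Filtering: salary <= 90000
Matching: 6 rows

6 rows:
Vic, 30000
Pete, 90000
Alice, 70000
Mia, 30000
Tina, 60000
Carol, 40000


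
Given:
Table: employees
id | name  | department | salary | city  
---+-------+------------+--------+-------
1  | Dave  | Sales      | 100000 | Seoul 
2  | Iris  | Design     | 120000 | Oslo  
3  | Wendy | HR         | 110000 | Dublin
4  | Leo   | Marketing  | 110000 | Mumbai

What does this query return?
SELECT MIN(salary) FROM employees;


Salaries: 100000, 120000, 110000, 110000
MIN = 100000

100000


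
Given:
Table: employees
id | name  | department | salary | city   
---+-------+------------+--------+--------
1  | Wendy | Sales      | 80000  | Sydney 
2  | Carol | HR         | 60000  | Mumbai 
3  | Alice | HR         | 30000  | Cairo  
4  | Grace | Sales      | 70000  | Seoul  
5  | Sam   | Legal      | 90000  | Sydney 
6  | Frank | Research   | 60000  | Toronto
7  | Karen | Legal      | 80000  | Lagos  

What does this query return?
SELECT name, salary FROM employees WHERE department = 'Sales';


Filtering: department = 'Sales'
Matching rows: 2

2 rows:
Wendy, 80000
Grace, 70000


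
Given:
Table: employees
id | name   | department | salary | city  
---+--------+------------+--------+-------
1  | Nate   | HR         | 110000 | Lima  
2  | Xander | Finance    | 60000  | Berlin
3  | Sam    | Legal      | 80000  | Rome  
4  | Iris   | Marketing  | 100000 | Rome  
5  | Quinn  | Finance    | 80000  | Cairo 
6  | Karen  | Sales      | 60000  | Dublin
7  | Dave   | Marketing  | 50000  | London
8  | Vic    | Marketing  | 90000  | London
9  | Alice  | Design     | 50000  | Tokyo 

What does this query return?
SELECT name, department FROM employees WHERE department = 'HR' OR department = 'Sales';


Filtering: department = 'HR' OR 'Sales'
Matching: 2 rows

2 rows:
Nate, HR
Karen, Sales


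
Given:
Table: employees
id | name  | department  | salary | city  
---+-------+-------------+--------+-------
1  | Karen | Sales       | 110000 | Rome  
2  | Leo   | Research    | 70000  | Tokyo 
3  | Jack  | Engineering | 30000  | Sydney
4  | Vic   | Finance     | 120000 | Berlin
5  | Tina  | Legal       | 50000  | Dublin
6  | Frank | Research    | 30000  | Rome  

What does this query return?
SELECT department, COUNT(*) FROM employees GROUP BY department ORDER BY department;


Assigning each row to its department group:
  Karen -> Sales
  Leo -> Research
  Jack -> Engineering
  Vic -> Finance
  Tina -> Legal
  Frank -> Research


5 groups:
Engineering, 1
Finance, 1
Legal, 1
Research, 2
Sales, 1


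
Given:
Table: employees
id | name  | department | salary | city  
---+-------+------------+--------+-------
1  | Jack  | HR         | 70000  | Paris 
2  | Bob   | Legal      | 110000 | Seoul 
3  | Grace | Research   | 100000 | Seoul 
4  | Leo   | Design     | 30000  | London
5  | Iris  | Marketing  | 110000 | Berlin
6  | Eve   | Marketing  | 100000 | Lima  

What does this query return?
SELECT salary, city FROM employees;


Projecting columns: salary, city

6 rows:
70000, Paris
110000, Seoul
100000, Seoul
30000, London
110000, Berlin
100000, Lima


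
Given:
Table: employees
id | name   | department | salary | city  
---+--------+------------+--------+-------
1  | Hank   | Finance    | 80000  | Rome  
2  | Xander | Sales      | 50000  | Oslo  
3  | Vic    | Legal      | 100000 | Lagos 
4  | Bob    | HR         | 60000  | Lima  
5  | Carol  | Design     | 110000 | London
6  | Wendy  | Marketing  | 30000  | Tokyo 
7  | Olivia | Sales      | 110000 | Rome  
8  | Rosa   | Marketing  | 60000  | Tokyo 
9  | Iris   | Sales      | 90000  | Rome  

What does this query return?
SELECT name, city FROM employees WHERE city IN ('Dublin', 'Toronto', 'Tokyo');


Filtering: city IN ('Dublin', 'Toronto', 'Tokyo')
Matching: 2 rows

2 rows:
Wendy, Tokyo
Rosa, Tokyo


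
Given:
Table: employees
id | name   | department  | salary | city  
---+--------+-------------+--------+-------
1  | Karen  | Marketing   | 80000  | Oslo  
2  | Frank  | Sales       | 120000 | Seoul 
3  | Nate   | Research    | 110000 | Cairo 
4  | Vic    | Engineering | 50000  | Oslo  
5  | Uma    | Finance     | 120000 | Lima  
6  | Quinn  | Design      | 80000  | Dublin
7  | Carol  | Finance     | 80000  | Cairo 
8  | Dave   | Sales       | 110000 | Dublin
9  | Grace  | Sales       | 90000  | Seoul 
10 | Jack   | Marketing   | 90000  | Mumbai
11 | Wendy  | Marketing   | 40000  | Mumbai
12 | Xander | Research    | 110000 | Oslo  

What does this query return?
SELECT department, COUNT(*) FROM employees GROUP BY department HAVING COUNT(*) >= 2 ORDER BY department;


Groups with count >= 2:
  Finance: 2 -> PASS
  Marketing: 3 -> PASS
  Research: 2 -> PASS
  Sales: 3 -> PASS
  Design: 1 -> filtered out
  Engineering: 1 -> filtered out


4 groups:
Finance, 2
Marketing, 3
Research, 2
Sales, 3


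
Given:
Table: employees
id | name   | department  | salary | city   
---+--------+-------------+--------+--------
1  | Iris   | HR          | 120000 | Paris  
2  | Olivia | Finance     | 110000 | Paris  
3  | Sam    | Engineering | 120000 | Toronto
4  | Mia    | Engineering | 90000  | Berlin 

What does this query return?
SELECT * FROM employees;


SELECT * returns all 4 rows with all columns

4 rows:
1, Iris, HR, 120000, Paris
2, Olivia, Finance, 110000, Paris
3, Sam, Engineering, 120000, Toronto
4, Mia, Engineering, 90000, Berlin


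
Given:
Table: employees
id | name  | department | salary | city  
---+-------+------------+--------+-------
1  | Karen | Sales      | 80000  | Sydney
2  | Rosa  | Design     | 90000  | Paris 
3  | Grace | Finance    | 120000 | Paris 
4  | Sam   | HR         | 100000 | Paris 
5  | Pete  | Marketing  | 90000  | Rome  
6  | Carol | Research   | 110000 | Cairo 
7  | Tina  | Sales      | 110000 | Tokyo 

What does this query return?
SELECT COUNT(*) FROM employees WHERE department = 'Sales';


Counting rows where department = 'Sales'
  Karen -> MATCH
  Tina -> MATCH


2


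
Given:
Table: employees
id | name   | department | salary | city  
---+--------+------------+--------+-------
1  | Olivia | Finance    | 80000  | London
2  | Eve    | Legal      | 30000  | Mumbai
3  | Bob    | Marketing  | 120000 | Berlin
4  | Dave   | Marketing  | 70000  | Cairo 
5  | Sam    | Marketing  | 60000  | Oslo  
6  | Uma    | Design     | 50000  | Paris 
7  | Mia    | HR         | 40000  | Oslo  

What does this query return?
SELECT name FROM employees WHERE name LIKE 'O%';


LIKE 'O%' matches names starting with 'O'
Matching: 1

1 rows:
Olivia


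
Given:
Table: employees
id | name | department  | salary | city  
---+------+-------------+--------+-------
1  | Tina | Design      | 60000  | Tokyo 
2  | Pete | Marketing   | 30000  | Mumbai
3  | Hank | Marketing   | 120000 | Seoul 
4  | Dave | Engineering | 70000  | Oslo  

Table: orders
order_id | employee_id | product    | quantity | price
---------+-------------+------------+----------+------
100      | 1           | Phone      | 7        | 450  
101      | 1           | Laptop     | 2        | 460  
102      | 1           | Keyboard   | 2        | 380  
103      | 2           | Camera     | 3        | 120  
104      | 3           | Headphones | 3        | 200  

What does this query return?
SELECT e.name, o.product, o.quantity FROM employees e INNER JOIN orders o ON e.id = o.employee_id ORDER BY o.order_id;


Joining employees.id = orders.employee_id:
  employee Tina (id=1) -> order Phone
  employee Tina (id=1) -> order Laptop
  employee Tina (id=1) -> order Keyboard
  employee Pete (id=2) -> order Camera
  employee Hank (id=3) -> order Headphones


5 rows:
Tina, Phone, 7
Tina, Laptop, 2
Tina, Keyboard, 2
Pete, Camera, 3
Hank, Headphones, 3


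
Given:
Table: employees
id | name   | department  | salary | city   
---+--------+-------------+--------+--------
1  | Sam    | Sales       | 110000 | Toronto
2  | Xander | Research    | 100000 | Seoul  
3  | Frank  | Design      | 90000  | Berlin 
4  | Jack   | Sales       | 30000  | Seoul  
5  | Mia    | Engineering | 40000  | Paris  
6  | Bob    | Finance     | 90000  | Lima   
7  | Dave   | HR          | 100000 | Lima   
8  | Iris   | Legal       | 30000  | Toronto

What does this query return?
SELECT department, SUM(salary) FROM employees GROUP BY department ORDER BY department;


Summing salary within each department:
  Design: 90000 = 90000
  Engineering: 40000 = 40000
  Finance: 90000 = 90000
  HR: 100000 = 100000
  Legal: 30000 = 30000
  Research: 100000 = 100000
  Sales: 110000 + 30000 = 140000


7 groups:
Design, 90000
Engineering, 40000
Finance, 90000
HR, 100000
Legal, 30000
Research, 100000
Sales, 140000


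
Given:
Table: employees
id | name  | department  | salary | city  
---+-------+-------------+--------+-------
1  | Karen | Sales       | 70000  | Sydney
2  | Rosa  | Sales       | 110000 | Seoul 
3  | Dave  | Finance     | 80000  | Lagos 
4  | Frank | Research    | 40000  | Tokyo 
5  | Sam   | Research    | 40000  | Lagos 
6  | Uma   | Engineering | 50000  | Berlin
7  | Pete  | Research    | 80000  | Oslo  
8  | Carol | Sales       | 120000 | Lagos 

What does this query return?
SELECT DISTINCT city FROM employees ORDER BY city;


All 'city' values (row order): Sydney, Seoul, Lagos, Tokyo, Lagos, Berlin, Oslo, Lagos
Removing duplicates leaves 6 unique value(s).

6 values:
Berlin
Lagos
Oslo
Seoul
Sydney
Tokyo


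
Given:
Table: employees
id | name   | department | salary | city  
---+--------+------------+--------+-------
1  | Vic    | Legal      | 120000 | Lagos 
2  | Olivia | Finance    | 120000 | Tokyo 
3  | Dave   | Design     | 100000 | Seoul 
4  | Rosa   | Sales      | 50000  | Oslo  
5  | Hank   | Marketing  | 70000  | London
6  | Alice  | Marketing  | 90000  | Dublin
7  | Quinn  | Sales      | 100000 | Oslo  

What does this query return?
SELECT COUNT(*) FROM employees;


COUNT(*) counts all rows

7


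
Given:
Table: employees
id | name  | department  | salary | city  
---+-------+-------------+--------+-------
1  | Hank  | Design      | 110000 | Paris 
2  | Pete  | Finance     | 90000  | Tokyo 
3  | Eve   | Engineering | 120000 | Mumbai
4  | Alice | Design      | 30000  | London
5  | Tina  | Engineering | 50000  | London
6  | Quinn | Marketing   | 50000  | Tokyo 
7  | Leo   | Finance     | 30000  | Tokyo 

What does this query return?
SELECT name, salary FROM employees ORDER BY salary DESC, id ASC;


Sorting by salary DESC, then id ASC for ties

7 rows:
Eve, 120000
Hank, 110000
Pete, 90000
Tina, 50000
Quinn, 50000
Alice, 30000
Leo, 30000


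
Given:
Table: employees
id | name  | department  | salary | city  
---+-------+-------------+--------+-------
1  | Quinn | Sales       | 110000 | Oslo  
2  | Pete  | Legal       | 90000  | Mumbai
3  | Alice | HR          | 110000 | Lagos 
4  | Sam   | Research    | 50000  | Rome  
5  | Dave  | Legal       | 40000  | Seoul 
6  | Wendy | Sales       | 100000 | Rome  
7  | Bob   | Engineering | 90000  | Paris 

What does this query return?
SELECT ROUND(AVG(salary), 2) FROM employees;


SUM(salary) = 590000
COUNT = 7
ROUND(AVG, 2) = ROUND(590000 / 7, 2) = 84285.71

84285.71


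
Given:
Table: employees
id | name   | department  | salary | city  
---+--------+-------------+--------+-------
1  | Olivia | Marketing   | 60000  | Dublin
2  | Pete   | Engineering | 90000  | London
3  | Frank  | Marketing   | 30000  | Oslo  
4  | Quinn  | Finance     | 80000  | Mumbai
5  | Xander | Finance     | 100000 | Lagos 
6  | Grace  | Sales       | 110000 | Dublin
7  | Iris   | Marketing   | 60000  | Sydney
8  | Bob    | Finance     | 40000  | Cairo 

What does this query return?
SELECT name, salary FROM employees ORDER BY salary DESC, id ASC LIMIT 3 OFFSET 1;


Sort by salary DESC (id ASC tiebreak), then skip 1 and take 3
Rows 2 through 4

3 rows:
Xander, 100000
Pete, 90000
Quinn, 80000


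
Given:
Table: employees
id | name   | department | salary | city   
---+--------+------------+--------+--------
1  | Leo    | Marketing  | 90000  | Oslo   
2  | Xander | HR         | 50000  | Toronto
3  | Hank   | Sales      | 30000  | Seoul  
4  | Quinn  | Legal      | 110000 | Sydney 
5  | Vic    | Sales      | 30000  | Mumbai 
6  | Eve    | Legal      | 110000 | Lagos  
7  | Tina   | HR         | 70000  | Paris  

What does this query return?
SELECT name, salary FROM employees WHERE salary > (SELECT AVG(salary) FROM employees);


Subquery: AVG(salary) = 70000.0
Filtering: salary > 70000.0
  Leo (90000) -> MATCH
  Quinn (110000) -> MATCH
  Eve (110000) -> MATCH


3 rows:
Leo, 90000
Quinn, 110000
Eve, 110000


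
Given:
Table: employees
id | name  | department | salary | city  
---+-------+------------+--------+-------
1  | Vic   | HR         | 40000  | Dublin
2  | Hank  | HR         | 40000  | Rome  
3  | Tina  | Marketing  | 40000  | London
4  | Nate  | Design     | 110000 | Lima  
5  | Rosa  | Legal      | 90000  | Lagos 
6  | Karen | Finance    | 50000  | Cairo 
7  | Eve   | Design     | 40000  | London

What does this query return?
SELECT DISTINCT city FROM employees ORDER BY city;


All 'city' values (row order): Dublin, Rome, London, Lima, Lagos, Cairo, London
Removing duplicates leaves 6 unique value(s).

6 values:
Cairo
Dublin
Lagos
Lima
London
Rome


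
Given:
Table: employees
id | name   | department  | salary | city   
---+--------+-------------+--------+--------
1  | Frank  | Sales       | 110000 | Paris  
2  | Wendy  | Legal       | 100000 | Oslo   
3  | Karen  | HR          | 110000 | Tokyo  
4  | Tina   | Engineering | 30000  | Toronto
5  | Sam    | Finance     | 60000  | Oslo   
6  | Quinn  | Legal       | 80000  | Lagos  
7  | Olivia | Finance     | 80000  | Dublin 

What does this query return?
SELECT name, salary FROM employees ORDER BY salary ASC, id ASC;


Sorting by salary ASC, then id ASC for ties

7 rows:
Tina, 30000
Sam, 60000
Quinn, 80000
Olivia, 80000
Wendy, 100000
Frank, 110000
Karen, 110000


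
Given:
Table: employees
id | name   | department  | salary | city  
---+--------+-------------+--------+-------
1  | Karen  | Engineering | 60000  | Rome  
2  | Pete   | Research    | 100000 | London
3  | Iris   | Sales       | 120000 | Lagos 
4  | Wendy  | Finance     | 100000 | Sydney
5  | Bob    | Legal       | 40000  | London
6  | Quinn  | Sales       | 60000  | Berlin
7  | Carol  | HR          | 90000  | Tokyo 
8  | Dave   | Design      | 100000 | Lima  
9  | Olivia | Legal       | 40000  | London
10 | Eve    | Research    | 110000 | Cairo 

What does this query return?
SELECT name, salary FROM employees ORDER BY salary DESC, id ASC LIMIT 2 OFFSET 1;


Sort by salary DESC (id ASC tiebreak), then skip 1 and take 2
Rows 2 through 3

2 rows:
Eve, 110000
Pete, 100000


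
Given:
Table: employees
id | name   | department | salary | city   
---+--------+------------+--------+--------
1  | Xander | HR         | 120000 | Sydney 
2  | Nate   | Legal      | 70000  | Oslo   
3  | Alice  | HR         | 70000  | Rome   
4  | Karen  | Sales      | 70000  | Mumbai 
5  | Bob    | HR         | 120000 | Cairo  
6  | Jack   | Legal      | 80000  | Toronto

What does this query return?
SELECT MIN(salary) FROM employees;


Salaries: 120000, 70000, 70000, 70000, 120000, 80000
MIN = 70000

70000


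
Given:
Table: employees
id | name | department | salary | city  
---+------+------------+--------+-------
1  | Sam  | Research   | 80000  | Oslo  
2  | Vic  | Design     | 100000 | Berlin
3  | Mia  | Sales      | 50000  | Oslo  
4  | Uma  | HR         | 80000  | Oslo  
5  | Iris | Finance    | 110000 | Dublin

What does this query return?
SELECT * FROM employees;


SELECT * returns all 5 rows with all columns

5 rows:
1, Sam, Research, 80000, Oslo
2, Vic, Design, 100000, Berlin
3, Mia, Sales, 50000, Oslo
4, Uma, HR, 80000, Oslo
5, Iris, Finance, 110000, Dublin


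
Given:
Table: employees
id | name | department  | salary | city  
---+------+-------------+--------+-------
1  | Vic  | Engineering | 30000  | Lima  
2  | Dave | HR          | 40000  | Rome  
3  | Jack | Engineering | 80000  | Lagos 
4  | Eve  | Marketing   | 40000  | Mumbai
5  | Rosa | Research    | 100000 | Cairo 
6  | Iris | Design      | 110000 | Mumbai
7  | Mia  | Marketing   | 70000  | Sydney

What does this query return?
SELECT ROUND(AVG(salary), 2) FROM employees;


SUM(salary) = 470000
COUNT = 7
ROUND(AVG, 2) = ROUND(470000 / 7, 2) = 67142.86

67142.86


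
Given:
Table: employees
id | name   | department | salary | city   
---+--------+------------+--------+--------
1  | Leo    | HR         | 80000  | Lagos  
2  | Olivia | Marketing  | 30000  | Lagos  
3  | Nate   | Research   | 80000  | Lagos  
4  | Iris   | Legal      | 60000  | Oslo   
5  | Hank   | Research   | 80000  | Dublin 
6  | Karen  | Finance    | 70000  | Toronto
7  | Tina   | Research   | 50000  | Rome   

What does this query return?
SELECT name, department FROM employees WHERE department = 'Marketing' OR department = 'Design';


Filtering: department = 'Marketing' OR 'Design'
Matching: 1 rows

1 rows:
Olivia, Marketing


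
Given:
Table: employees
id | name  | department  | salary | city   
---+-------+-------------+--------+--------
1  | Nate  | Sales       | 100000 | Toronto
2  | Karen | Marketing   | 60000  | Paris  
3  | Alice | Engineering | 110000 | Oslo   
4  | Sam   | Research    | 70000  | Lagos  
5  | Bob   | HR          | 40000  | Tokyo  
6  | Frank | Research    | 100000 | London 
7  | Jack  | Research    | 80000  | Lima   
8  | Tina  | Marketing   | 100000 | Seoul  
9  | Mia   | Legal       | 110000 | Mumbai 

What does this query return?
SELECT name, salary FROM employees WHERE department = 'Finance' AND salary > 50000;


Filtering: department = 'Finance' AND salary > 50000
Matching: 0 rows

Empty result set (0 rows)


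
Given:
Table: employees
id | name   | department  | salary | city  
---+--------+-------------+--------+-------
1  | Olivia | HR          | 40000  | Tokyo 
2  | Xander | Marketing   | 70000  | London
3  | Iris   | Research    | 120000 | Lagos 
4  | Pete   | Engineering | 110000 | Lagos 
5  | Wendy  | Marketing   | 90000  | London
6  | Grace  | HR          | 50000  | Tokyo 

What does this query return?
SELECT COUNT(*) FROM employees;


COUNT(*) counts all rows

6


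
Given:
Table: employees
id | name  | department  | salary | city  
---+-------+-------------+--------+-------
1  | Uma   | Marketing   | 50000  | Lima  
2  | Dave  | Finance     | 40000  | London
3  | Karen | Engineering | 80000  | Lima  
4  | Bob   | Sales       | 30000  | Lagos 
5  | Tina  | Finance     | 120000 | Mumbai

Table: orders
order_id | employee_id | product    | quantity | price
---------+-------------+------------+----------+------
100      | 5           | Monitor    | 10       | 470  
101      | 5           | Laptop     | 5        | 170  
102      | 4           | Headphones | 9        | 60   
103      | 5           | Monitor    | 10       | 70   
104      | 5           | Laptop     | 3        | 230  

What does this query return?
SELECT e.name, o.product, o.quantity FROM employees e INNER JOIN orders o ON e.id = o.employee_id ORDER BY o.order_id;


Joining employees.id = orders.employee_id:
  employee Tina (id=5) -> order Monitor
  employee Tina (id=5) -> order Laptop
  employee Bob (id=4) -> order Headphones
  employee Tina (id=5) -> order Monitor
  employee Tina (id=5) -> order Laptop


5 rows:
Tina, Monitor, 10
Tina, Laptop, 5
Bob, Headphones, 9
Tina, Monitor, 10
Tina, Laptop, 3


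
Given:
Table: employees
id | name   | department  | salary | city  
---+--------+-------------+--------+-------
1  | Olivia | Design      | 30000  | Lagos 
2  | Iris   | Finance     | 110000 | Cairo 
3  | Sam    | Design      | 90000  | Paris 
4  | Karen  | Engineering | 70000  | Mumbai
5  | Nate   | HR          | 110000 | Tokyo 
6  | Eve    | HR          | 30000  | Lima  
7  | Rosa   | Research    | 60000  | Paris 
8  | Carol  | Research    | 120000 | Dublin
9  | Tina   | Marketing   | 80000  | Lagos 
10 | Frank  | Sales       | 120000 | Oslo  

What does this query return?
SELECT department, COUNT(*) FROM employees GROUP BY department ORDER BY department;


Assigning each row to its department group:
  Olivia -> Design
  Iris -> Finance
  Sam -> Design
  Karen -> Engineering
  Nate -> HR
  Eve -> HR
  Rosa -> Research
  Carol -> Research
  Tina -> Marketing
  Frank -> Sales


7 groups:
Design, 2
Engineering, 1
Finance, 1
HR, 2
Marketing, 1
Research, 2
Sales, 1


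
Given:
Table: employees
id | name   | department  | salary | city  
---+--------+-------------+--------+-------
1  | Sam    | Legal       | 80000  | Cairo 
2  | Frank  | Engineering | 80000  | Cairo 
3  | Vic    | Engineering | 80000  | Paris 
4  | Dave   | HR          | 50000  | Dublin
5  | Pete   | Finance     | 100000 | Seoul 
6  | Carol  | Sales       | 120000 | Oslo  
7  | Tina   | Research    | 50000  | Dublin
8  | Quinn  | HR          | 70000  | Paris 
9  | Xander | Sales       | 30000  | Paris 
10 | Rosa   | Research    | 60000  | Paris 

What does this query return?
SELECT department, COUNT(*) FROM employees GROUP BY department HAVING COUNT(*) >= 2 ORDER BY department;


Groups with count >= 2:
  Engineering: 2 -> PASS
  HR: 2 -> PASS
  Research: 2 -> PASS
  Sales: 2 -> PASS
  Finance: 1 -> filtered out
  Legal: 1 -> filtered out


4 groups:
Engineering, 2
HR, 2
Research, 2
Sales, 2


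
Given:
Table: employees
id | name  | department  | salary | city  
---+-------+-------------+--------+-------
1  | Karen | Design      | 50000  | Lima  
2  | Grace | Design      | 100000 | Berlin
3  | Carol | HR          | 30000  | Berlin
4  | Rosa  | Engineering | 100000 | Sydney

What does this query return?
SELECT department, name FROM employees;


Projecting columns: department, name

4 rows:
Design, Karen
Design, Grace
HR, Carol
Engineering, Rosa


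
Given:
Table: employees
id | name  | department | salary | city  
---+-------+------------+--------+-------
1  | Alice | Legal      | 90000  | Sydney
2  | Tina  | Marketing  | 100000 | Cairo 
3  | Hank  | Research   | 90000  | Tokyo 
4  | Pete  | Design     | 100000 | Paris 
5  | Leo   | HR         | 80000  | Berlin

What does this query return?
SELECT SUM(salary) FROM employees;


SUM(salary) = 90000 + 100000 + 90000 + 100000 + 80000 = 460000

460000


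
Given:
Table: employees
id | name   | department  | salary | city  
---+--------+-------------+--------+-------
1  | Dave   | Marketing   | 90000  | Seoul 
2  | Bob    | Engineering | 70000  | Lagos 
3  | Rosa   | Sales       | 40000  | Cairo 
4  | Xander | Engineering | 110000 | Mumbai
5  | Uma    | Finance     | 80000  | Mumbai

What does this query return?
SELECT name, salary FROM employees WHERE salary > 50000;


Filtering: salary > 50000
Matching: 4 rows

4 rows:
Dave, 90000
Bob, 70000
Xander, 110000
Uma, 80000


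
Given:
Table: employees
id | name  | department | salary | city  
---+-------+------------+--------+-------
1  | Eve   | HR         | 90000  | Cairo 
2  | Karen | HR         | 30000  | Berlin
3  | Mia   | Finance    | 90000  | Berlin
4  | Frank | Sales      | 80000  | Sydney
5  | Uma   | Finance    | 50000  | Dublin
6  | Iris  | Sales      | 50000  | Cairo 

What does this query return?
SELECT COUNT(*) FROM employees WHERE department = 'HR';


Counting rows where department = 'HR'
  Eve -> MATCH
  Karen -> MATCH


2


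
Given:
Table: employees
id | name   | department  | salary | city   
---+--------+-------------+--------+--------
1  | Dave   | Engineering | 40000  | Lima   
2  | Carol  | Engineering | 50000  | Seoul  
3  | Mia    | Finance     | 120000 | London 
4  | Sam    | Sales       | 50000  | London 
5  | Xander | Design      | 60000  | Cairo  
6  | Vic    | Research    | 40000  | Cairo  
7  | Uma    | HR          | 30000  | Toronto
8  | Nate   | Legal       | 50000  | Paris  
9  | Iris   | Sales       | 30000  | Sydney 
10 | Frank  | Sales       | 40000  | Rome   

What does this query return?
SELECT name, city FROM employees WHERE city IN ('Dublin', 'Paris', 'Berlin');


Filtering: city IN ('Dublin', 'Paris', 'Berlin')
Matching: 1 rows

1 rows:
Nate, Paris


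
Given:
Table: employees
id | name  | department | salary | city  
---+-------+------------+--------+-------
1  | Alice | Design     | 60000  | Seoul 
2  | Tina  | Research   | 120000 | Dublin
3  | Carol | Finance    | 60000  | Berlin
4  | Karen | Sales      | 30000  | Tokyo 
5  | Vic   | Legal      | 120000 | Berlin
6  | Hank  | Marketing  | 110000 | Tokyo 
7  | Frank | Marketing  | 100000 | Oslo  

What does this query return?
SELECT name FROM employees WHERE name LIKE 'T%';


LIKE 'T%' matches names starting with 'T'
Matching: 1

1 rows:
Tina


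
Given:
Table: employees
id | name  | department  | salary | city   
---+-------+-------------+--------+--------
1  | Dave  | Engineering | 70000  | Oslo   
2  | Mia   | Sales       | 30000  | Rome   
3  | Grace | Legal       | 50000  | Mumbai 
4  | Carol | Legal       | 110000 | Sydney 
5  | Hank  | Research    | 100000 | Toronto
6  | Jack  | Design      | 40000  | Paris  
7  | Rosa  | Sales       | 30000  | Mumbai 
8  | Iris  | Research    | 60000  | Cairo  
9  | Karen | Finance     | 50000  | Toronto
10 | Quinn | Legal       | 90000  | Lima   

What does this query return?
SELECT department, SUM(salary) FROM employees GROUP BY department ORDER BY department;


Summing salary within each department:
  Design: 40000 = 40000
  Engineering: 70000 = 70000
  Finance: 50000 = 50000
  Legal: 50000 + 110000 + 90000 = 250000
  Research: 100000 + 60000 = 160000
  Sales: 30000 + 30000 = 60000


6 groups:
Design, 40000
Engineering, 70000
Finance, 50000
Legal, 250000
Research, 160000
Sales, 60000


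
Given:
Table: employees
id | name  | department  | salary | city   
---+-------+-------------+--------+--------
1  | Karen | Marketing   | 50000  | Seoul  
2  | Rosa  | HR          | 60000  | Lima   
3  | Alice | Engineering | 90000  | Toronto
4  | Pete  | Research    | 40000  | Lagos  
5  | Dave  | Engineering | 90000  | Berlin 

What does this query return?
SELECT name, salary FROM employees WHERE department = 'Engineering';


Filtering: department = 'Engineering'
Matching rows: 2

2 rows:
Alice, 90000
Dave, 90000


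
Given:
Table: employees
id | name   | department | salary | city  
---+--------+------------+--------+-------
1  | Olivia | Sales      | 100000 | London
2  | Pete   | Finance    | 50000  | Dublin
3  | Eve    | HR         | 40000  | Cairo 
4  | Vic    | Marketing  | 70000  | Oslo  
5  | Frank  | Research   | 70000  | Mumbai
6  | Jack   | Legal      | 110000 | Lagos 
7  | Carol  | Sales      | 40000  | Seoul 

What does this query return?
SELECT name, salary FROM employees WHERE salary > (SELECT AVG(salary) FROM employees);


Subquery: AVG(salary) = 68571.43
Filtering: salary > 68571.43
  Olivia (100000) -> MATCH
  Vic (70000) -> MATCH
  Frank (70000) -> MATCH
  Jack (110000) -> MATCH


4 rows:
Olivia, 100000
Vic, 70000
Frank, 70000
Jack, 110000


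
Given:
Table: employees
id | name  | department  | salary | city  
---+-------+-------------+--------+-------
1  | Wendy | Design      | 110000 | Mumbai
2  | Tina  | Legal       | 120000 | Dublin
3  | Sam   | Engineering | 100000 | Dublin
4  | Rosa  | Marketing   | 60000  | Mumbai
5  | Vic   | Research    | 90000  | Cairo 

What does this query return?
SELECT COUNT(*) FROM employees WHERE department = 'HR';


Counting rows where department = 'HR'


0


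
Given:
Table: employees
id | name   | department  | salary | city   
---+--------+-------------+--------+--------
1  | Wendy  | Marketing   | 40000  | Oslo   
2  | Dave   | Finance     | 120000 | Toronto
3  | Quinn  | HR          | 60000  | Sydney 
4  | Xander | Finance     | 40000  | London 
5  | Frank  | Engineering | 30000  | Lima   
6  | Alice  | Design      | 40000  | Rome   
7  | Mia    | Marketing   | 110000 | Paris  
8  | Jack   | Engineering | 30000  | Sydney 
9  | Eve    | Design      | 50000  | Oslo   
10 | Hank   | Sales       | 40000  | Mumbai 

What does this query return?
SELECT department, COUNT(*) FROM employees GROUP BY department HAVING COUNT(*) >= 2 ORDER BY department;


Groups with count >= 2:
  Design: 2 -> PASS
  Engineering: 2 -> PASS
  Finance: 2 -> PASS
  Marketing: 2 -> PASS
  HR: 1 -> filtered out
  Sales: 1 -> filtered out


4 groups:
Design, 2
Engineering, 2
Finance, 2
Marketing, 2


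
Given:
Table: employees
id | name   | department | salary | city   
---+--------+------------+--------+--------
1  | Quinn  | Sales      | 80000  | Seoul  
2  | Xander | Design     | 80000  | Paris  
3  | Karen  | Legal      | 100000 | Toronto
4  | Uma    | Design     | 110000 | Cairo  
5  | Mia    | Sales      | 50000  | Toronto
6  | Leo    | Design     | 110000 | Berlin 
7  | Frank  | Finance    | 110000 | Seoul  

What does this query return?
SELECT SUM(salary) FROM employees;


SUM(salary) = 80000 + 80000 + 100000 + 110000 + 50000 + 110000 + 110000 = 640000

640000


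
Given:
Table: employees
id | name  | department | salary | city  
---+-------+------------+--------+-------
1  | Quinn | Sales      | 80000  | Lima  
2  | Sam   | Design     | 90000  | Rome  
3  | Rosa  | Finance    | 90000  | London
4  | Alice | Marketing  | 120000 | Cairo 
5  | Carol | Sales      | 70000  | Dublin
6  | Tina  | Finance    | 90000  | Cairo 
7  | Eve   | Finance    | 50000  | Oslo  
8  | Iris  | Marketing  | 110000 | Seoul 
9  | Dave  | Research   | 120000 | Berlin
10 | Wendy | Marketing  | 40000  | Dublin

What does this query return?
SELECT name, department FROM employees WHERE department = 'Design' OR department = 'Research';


Filtering: department = 'Design' OR 'Research'
Matching: 2 rows

2 rows:
Sam, Design
Dave, Research


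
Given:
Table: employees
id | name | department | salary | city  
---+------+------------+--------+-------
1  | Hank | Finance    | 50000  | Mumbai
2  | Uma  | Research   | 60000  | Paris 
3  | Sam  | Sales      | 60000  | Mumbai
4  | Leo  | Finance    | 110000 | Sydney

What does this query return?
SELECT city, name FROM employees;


Projecting columns: city, name

4 rows:
Mumbai, Hank
Paris, Uma
Mumbai, Sam
Sydney, Leo


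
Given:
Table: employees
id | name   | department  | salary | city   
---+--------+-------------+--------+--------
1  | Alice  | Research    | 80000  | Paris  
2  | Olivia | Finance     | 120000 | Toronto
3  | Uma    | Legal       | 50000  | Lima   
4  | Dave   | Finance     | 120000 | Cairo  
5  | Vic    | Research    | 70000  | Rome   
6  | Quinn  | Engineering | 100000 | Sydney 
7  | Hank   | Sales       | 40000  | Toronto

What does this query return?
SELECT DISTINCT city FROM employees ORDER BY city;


All 'city' values (row order): Paris, Toronto, Lima, Cairo, Rome, Sydney, Toronto
Removing duplicates leaves 6 unique value(s).

6 values:
Cairo
Lima
Paris
Rome
Sydney
Toronto


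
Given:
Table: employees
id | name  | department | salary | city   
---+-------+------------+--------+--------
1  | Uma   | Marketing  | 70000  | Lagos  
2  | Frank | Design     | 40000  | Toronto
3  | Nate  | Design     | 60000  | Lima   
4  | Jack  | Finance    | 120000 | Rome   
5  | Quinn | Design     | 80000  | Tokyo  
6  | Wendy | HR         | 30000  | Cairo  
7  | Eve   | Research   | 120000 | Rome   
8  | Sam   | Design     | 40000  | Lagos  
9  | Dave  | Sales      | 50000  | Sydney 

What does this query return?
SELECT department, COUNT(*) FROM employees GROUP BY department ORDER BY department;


Assigning each row to its department group:
  Uma -> Marketing
  Frank -> Design
  Nate -> Design
  Jack -> Finance
  Quinn -> Design
  Wendy -> HR
  Eve -> Research
  Sam -> Design
  Dave -> Sales


6 groups:
Design, 4
Finance, 1
HR, 1
Marketing, 1
Research, 1
Sales, 1


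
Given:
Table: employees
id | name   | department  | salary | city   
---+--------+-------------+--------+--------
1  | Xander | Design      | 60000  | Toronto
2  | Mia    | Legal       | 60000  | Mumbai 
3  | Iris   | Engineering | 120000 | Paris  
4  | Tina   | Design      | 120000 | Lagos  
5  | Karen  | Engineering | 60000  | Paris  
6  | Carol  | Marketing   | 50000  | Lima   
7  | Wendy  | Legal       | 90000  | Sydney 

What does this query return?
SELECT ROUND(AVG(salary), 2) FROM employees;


SUM(salary) = 560000
COUNT = 7
ROUND(AVG, 2) = ROUND(560000 / 7, 2) = 80000.0

80000.0


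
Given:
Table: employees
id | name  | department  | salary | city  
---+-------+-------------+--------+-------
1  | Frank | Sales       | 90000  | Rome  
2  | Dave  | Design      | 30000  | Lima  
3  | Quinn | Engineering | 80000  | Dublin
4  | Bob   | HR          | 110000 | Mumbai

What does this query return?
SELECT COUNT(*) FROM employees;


COUNT(*) counts all rows

4


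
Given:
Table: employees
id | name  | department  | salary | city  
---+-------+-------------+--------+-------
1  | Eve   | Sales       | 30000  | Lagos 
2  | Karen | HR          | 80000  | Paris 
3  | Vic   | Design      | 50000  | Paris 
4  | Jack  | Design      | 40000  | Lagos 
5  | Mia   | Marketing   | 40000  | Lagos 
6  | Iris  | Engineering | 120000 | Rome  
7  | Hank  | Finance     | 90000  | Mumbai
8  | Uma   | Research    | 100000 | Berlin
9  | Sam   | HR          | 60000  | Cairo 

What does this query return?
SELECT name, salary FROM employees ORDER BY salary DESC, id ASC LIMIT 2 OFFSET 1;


Sort by salary DESC (id ASC tiebreak), then skip 1 and take 2
Rows 2 through 3

2 rows:
Uma, 100000
Hank, 90000


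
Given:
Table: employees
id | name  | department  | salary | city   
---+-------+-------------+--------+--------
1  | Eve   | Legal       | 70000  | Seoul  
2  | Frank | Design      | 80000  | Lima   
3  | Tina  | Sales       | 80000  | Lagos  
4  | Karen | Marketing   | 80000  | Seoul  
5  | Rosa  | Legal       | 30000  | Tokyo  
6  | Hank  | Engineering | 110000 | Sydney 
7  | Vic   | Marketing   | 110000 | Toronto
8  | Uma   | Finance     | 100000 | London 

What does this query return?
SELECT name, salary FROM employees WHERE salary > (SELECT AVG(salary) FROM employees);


Subquery: AVG(salary) = 82500.0
Filtering: salary > 82500.0
  Hank (110000) -> MATCH
  Vic (110000) -> MATCH
  Uma (100000) -> MATCH


3 rows:
Hank, 110000
Vic, 110000
Uma, 100000
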